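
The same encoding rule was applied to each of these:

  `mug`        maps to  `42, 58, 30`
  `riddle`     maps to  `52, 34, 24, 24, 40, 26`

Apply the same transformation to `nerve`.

44, 26, 52, 60, 26

With a=1..z=26, the number is 2·pos + 16.
On nerve: n=14→44, e=5→26, r=18→52, v=22→60, e=5→26.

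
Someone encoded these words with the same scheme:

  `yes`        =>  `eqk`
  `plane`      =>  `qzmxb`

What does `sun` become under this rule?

Two steps: reverse the string, then apply a Caesar shift of +12.
On sun: reverse → nus; then shift: n+12=z, u+12=g, s+12=e.

zge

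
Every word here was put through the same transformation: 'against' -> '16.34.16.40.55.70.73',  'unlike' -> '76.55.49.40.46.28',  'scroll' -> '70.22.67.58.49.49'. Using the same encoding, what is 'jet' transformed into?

43.28.73

a(#1)→16 and g(#7)→34: differences scale by 3, so n = 3·pos + 13. The formula is n = 3×(alphabet index, a=1) + 13.
For jet: j=10→43, e=5→28, t=20→73.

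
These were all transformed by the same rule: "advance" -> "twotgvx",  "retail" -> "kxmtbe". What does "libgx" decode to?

Compare letters: a→t is +19, d→w is +19, v→o is +19 — a constant shift. Each letter is shifted forward by 19 in the alphabet (a Caesar shift of +19).
Decoding libgx: l−19=s, i−19=p, b−19=i, g−19=n, x−19=e.

spine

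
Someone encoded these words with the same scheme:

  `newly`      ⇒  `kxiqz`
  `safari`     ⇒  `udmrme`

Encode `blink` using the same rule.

Two steps: reverse the string, then apply a Caesar shift of +12.
Applying it to blink: reverse → knilb; then shift: k+12=w, n+12=z, i+12=u, l+12=x, b+12=n.

wzuxn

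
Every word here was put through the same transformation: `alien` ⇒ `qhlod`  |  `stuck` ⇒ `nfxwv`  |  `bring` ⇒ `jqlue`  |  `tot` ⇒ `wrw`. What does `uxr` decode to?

our

The output letters match the input read backwards, each shifted +3: alien reversed is neila. Two steps: reverse the string, then apply a Caesar shift of +3.
Reversing it on uxr: shift back: u−3=r, x−3=u, r−3=o → ruo; then reverse → our.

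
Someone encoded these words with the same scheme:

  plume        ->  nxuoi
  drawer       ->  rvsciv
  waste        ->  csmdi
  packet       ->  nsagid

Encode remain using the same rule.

Treating letters as 0–25, the rule is x ↦ 17x + 18 (mod 26).
On remain: r(17)→17·17+18≡21=v; e(4)→17·4+18≡8=i; m(12)→17·12+18≡14=o; a(0)→17·0+18≡18=s; i(8)→17·8+18≡24=y; n(13)→17·13+18≡5=f (all mod 26).

viosyf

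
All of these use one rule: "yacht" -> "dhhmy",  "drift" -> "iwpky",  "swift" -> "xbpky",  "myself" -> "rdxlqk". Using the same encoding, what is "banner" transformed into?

ghsslw

The shift depends on letter class: consonant y→d is +5, but vowel a→h is +7. Two shifts are in play — +7 for a/e/i/o/u, +5 for every other letter.
Applying it to banner: b(cons)+5=g, a(vowel)+7=h, n(cons)+5=s, n(cons)+5=s, e(vowel)+7=l, r(cons)+5=w.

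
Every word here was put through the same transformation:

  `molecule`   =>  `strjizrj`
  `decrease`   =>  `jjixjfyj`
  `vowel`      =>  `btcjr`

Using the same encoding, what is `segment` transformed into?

Vowels shift forward by 5 and consonants shift forward by 6.
On segment: s(cons)+6=y, e(vowel)+5=j, g(cons)+6=m, m(cons)+6=s, e(vowel)+5=j, n(cons)+6=t, t(cons)+6=z.

yjmsjtz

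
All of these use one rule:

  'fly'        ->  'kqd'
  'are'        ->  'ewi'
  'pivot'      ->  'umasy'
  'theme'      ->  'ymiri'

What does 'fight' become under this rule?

The shift depends on letter class: consonant f→k is +5, but vowel a→e is +4. Vowels shift forward by 4 and consonants shift forward by 5.
For fight: f(cons)+5=k, i(vowel)+4=m, g(cons)+5=l, h(cons)+5=m, t(cons)+5=y.

kmlmy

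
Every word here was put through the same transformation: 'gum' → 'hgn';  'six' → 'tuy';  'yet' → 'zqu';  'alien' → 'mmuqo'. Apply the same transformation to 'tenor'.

The shift depends on letter class: consonant g→h is +1, but vowel u→g is +12. The rule splits by letter class: vowels +12, consonants +1.
On tenor: t(cons)+1=u, e(vowel)+12=q, n(cons)+1=o, o(vowel)+12=a, r(cons)+1=s.

uqoas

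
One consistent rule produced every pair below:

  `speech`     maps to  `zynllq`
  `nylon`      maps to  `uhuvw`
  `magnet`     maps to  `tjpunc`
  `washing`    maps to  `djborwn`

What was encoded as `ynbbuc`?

It's a Vigenère-style cipher with numeric key [7,9,9]: position i shifts by key[i mod 3].
Reversing it on ynbbuc: y−7=r, n−9=e, b−9=s, b−7=u, u−9=l, c−9=t.

result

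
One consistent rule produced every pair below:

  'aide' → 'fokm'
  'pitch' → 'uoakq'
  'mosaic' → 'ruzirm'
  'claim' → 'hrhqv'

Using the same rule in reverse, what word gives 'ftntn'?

In aide: a→f is +5, i→o is +6, d→k is +7, e→m is +8 — the shift increases by 1 each position. Each letter shifts forward by (position + 5), i.e. 5, 6, 7, … — the shift grows by one for each successive letter.
Decoding ftntn: f−5=a, t−6=n, n−7=g, t−8=l, n−9=e.

angle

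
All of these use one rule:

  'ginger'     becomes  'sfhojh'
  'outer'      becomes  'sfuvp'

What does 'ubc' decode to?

bat

The output letters match the input read backwards, each shifted +1: ginger reversed is regnig. Two steps: reverse the string, then apply a Caesar shift of +1.
Decoding ubc: shift back: u−1=t, b−1=a, c−1=b → tab; then reverse → bat.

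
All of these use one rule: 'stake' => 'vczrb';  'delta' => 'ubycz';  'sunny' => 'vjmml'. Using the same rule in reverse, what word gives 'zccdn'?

attic

s(18)→v(21) and t(19)→c(2) fit y≡7x+25 (mod 26); the inverse of 7 mod 26 is 15. This is an affine cipher: with a=0,…,z=25, each position x becomes (7x+25) mod 26.
Decoding zccdn: z(25)→15·(25−25)≡0=a; c(2)→15·(2−25)≡19=t; c(2)→15·(2−25)≡19=t; d(3)→15·(3−25)≡8=i; n(13)→15·(13−25)≡2=c (all mod 26).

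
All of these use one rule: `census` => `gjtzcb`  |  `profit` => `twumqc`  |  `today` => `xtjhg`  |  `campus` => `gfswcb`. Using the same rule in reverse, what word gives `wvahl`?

squad

The shift increases by 1 at each position, starting from +4: 4, 5, 6, ….
Reversing it on wvahl: w−4=s, v−5=q, a−6=u, h−7=a, l−8=d.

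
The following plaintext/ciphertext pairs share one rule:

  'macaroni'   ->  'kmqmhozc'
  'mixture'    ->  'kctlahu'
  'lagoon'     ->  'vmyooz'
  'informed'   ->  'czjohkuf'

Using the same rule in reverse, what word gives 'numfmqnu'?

m(12)→k(10) and a(0)→m(12) fit y≡15x+12 (mod 26); the inverse of 15 mod 26 is 7. Treating letters as 0–25, the rule is x ↦ 15x + 12 (mod 26).
Reversing it on numfmqnu: n(13)→7·(13−12)≡7=h; u(20)→7·(20−12)≡4=e; m(12)→7·(12−12)≡0=a; f(5)→7·(5−12)≡3=d; m(12)→7·(12−12)≡0=a; q(16)→7·(16−12)≡2=c; n(13)→7·(13−12)≡7=h; u(20)→7·(20−12)≡4=e (all mod 26).

headache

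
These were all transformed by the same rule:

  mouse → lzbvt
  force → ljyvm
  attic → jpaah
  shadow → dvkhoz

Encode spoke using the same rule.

lrvwz

The word is reversed, then every letter is shifted forward by 7.
Applying it to spoke: reverse → ekops; then shift: e+7=l, k+7=r, o+7=v, p+7=w, s+7=z.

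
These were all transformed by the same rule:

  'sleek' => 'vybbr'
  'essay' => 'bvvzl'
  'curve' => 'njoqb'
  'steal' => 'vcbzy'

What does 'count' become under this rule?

ntjmc

s(18)→v(21) and l(11)→y(24) fit y≡7x+25 (mod 26); the inverse of 7 mod 26 is 15. Treating letters as 0–25, the rule is x ↦ 7x + 25 (mod 26).
On count: c(2)→7·2+25≡13=n; o(14)→7·14+25≡19=t; u(20)→7·20+25≡9=j; n(13)→7·13+25≡12=m; t(19)→7·19+25≡2=c (all mod 26).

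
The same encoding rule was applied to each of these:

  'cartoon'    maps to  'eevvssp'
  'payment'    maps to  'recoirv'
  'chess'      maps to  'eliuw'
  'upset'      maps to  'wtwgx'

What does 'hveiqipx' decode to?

fragment

Shifts by position in cartoon: pos 0: c→e (+2), pos 1: a→e (+4), pos 2: r→v (+4), pos 3: t→v (+2), pos 4: o→s (+4), pos 5: o→s (+4) — repeating every 3. It's a Vigenère-style cipher with numeric key [2,4,4]: position i shifts by key[i mod 3].
Undoing it on hveiqipx: h−2=f, v−4=r, e−4=a, i−2=g, q−4=m, i−4=e, p−2=n, x−4=t.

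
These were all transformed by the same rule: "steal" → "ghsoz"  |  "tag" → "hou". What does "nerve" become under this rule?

Compare letters: s→g is +14, t→h is +14, e→s is +14 — a constant shift. It's a constant shift of +14 (ROT14).
For nerve: n+14=b, e+14=s, r+14=f, v+14=j, e+14=s.

bsfjs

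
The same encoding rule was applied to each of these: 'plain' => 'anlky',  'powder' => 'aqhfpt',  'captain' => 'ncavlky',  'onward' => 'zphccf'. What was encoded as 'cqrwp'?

rogue

Shifts by position in plain: pos 0: p→a (+11), pos 1: l→n (+2), pos 2: a→l (+11), pos 3: i→k (+2) — repeating every 2. A repeating key of period 2 is used — shifts +11, +2 over and over.
Reversing it on cqrwp: c−11=r, q−2=o, r−11=g, w−2=u, p−11=e.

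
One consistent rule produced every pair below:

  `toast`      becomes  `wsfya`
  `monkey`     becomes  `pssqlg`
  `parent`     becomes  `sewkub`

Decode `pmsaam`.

In toast: t→w is +3, o→s is +4, a→f is +5, s→y is +6 — the shift increases by 1 each position. Letter i (0-indexed) is shifted by i+3, so successive shifts are 3, 4, 5, ….
Undoing it on pmsaam: p−3=m, m−4=i, s−5=n, a−6=u, a−7=t, m−8=e.

minute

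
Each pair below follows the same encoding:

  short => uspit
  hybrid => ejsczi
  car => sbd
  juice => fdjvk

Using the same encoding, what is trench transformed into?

idofsu

The output letters match the input read backwards, each shifted +1: short reversed is trohs. Two steps: reverse the string, then apply a Caesar shift of +1.
On trench: reverse → hcnert; then shift: h+1=i, c+1=d, n+1=o, e+1=f, r+1=s, t+1=u.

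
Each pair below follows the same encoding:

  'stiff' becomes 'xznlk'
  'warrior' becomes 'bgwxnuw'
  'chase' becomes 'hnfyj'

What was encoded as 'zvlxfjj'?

Shifts by position in stiff: pos 0: s→x (+5), pos 1: t→z (+6), pos 2: i→n (+5), pos 3: f→l (+6) — repeating every 2. It's a Vigenère-style cipher with numeric key [5,6]: position i shifts by key[i mod 2].
Undoing it on zvlxfjj: z−5=u, v−6=p, l−5=g, x−6=r, f−5=a, j−6=d, j−5=e.

upgrade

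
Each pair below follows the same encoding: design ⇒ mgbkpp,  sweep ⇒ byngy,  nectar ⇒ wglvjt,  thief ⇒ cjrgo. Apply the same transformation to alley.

Shifts by position in design: pos 0: d→m (+9), pos 1: e→g (+2), pos 2: s→b (+9), pos 3: i→k (+2) — repeating every 2. The shifts repeat in a cycle of length 2: positions 0,1,… shift by +9, +2, then the pattern repeats.
Applying it to alley: a+9=j, l+2=n, l+9=u, e+2=g, y+9=h.

jnugh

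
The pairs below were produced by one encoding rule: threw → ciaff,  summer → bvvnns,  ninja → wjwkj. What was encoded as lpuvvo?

column

The shifts repeat in a cycle of length 2: positions 0,1,… shift by +9, +1, then the pattern repeats.
Decoding lpuvvo: l−9=c, p−1=o, u−9=l, v−1=u, v−9=m, o−1=n.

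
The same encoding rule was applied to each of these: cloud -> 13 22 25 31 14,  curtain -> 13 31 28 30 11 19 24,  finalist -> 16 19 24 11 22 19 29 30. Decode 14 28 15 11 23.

dream

The number is (letter's place in the alphabet, a=1) + 10.
Decoding 14 28 15 11 23: 14→(14−10)÷1=4=d, 28→(28−10)÷1=18=r, 15→(15−10)÷1=5=e, 11→(11−10)÷1=1=a, 23→(23−10)÷1=13=m.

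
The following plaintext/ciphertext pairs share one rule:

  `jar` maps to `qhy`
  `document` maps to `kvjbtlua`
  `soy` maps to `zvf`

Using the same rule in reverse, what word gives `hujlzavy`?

Compare letters: j→q is +7, a→h is +7, r→y is +7 — a constant shift. This is a Caesar cipher with shift 7.
Decoding hujlzavy: h−7=a, u−7=n, j−7=c, l−7=e, z−7=s, a−7=t, v−7=o, y−7=r.

ancestor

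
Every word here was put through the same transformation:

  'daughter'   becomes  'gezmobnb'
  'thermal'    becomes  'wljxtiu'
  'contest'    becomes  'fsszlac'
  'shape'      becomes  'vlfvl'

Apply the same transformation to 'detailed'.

giygptnn

Each letter shifts forward by (position + 3), i.e. 3, 4, 5, … — the shift grows by one for each successive letter.
For detailed: d+3=g, e+4=i, t+5=y, a+6=g, i+7=p, l+8=t, e+9=n, d+10=n.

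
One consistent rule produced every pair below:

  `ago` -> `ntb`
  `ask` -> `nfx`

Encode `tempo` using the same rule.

Each letter is shifted forward by 13 in the alphabet (a Caesar shift of +13).
Applying it to tempo: t+13=g, e+13=r, m+13=z, p+13=c, o+13=b.

grzcb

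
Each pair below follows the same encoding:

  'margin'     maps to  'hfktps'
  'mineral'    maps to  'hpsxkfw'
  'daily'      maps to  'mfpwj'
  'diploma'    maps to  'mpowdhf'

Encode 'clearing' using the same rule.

bwxfkpst

m(12)→h(7) and a(0)→f(5) fit y≡11x+5 (mod 26); the inverse of 11 mod 26 is 19. Each letter's alphabet position (a=0..z=25) is mapped through 11·x+5 mod 26 — an affine cipher.
Applying it to clearing: c(2)→11·2+5≡1=b; l(11)→11·11+5≡22=w; e(4)→11·4+5≡23=x; a(0)→11·0+5≡5=f; r(17)→11·17+5≡10=k; i(8)→11·8+5≡15=p; n(13)→11·13+5≡18=s; g(6)→11·6+5≡19=t (all mod 26).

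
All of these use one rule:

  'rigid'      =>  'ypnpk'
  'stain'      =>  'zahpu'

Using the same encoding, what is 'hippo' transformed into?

opwwv

Compare letters: r→y is +7, i→p is +7, g→n is +7 — a constant shift. This is a Caesar cipher with shift 7.
Applying it to hippo: h+7=o, i+7=p, p+7=w, p+7=w, o+7=v.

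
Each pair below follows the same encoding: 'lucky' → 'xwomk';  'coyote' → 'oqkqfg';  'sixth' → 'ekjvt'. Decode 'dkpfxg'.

riddle

Shifts by position in lucky: pos 0: l→x (+12), pos 1: u→w (+2), pos 2: c→o (+12), pos 3: k→m (+2) — repeating every 2. A repeating key of period 2 is used — shifts +12, +2 over and over.
Reversing it on dkpfxg: d−12=r, k−2=i, p−12=d, f−2=d, x−12=l, g−2=e.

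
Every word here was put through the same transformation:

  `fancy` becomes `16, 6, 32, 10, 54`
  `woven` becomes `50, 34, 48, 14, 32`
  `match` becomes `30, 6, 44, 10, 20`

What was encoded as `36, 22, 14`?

f(#6)→16 and a(#1)→6: differences scale by 2, so n = 2·pos + 4. Each letter becomes 2×(its alphabet position, a=1..z=26) + 4.
Undoing it on 36, 22, 14: 36→(36−4)÷2=16=p, 22→(22−4)÷2=9=i, 14→(14−4)÷2=5=e.

pie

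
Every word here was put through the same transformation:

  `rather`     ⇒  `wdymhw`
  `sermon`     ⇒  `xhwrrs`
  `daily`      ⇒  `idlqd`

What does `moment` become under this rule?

The shift depends on letter class: consonant r→w is +5, but vowel a→d is +3. Two shifts are in play — +3 for a/e/i/o/u, +5 for every other letter.
For moment: m(cons)+5=r, o(vowel)+3=r, m(cons)+5=r, e(vowel)+3=h, n(cons)+5=s, t(cons)+5=y.

rrrhsy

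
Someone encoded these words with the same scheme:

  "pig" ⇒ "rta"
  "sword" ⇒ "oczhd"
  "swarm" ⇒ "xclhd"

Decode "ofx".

The output letters match the input read backwards, each shifted +11: pig reversed is gip. Read the word backwards and shift each letter +11.
Decoding ofx: shift back: o−11=d, f−11=u, x−11=m → dum; then reverse → mud.

mud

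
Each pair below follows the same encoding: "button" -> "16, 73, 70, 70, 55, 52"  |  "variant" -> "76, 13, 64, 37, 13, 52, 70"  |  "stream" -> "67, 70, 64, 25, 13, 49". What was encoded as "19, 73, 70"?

cut

Each letter becomes 3×(its alphabet position, a=1..z=26) + 10.
Decoding 19, 73, 70: 19→(19−10)÷3=3=c, 73→(73−10)÷3=21=u, 70→(70−10)÷3=20=t.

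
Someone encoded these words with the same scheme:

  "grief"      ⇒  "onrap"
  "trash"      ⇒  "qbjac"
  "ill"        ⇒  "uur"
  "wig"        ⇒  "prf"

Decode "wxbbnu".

The output letters match the input read backwards, each shifted +9: grief reversed is feirg. The word is reversed, then every letter is shifted forward by 9.
Reversing it on wxbbnu: shift back: w−9=n, x−9=o, b−9=s, b−9=s, n−9=e, u−9=l → nossel; then reverse → lesson.

lesson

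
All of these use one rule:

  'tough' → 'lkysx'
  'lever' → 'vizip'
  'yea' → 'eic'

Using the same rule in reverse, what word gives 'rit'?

The output letters match the input read backwards, each shifted +4: tough reversed is hguot. The word is reversed, then every letter is shifted forward by 4.
Undoing it on rit: shift back: r−4=n, i−4=e, t−4=p → nep; then reverse → pen.

pen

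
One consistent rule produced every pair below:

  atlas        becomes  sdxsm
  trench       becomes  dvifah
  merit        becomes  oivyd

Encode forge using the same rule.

a(0)→s(18) and t(19)→d(3) fit y≡17x+18 (mod 26); the inverse of 17 mod 26 is 23. This is an affine cipher: with a=0,…,z=25, each position x becomes (17x+18) mod 26.
For forge: f(5)→17·5+18≡25=z; o(14)→17·14+18≡22=w; r(17)→17·17+18≡21=v; g(6)→17·6+18≡16=q; e(4)→17·4+18≡8=i (all mod 26).

zwvqi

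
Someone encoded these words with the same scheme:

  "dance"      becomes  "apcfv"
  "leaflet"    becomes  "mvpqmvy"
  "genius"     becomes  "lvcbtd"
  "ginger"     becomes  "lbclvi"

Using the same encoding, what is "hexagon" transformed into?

d(3)→a(0) and a(0)→p(15) fit y≡21x+15 (mod 26); the inverse of 21 mod 26 is 5. This is an affine cipher: with a=0,…,z=25, each position x becomes (21x+15) mod 26.
Applying it to hexagon: h(7)→21·7+15≡6=g; e(4)→21·4+15≡21=v; x(23)→21·23+15≡4=e; a(0)→21·0+15≡15=p; g(6)→21·6+15≡11=l; o(14)→21·14+15≡23=x; n(13)→21·13+15≡2=c (all mod 26).

gveplxc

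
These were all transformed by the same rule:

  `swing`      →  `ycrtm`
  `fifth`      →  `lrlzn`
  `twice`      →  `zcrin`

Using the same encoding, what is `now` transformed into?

txc

Two shifts are in play — +9 for a/e/i/o/u, +6 for every other letter.
For now: n(cons)+6=t, o(vowel)+9=x, w(cons)+6=c.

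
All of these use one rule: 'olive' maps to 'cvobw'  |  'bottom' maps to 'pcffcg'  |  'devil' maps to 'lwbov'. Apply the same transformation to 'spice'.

o(14)→c(2) and l(11)→v(21) fit y≡11x+4 (mod 26); the inverse of 11 mod 26 is 19. Each letter's alphabet position (a=0..z=25) is mapped through 11·x+4 mod 26 — an affine cipher.
For spice: s(18)→11·18+4≡20=u; p(15)→11·15+4≡13=n; i(8)→11·8+4≡14=o; c(2)→11·2+4≡0=a; e(4)→11·4+4≡22=w (all mod 26).

unoaw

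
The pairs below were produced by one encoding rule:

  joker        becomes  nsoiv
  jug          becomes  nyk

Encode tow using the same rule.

Compare letters: j→n is +4, o→s is +4, k→o is +4 — a constant shift. Every letter moves 4 places later in the alphabet, wrapping around z→a.
Applying it to tow: t+4=x, o+4=s, w+4=a.

xsa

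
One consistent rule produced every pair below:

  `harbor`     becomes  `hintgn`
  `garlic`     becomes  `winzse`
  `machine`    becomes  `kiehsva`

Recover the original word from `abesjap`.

excited

h(7)→h(7) and a(0)→i(8) fit y≡11x+8 (mod 26); the inverse of 11 mod 26 is 19. This is an affine cipher: with a=0,…,z=25, each position x becomes (11x+8) mod 26.
Undoing it on abesjap: a(0)→19·(0−8)≡4=e; b(1)→19·(1−8)≡23=x; e(4)→19·(4−8)≡2=c; s(18)→19·(18−8)≡8=i; j(9)→19·(9−8)≡19=t; a(0)→19·(0−8)≡4=e; p(15)→19·(15−8)≡3=d (all mod 26).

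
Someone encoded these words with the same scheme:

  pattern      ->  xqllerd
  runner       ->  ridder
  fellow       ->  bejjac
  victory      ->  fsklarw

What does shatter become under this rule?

ovqller

p(15)→x(23) and a(0)→q(16) fit y≡23x+16 (mod 26); the inverse of 23 mod 26 is 17. Treating letters as 0–25, the rule is x ↦ 23x + 16 (mod 26).
For shatter: s(18)→23·18+16≡14=o; h(7)→23·7+16≡21=v; a(0)→23·0+16≡16=q; t(19)→23·19+16≡11=l; t(19)→23·19+16≡11=l; e(4)→23·4+16≡4=e; r(17)→23·17+16≡17=r (all mod 26).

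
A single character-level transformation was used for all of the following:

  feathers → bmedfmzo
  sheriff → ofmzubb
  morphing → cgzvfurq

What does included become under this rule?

urinsxmx

Treating letters as 0–25, the rule is x ↦ 15x + 4 (mod 26).
For included: i(8)→15·8+4≡20=u; n(13)→15·13+4≡17=r; c(2)→15·2+4≡8=i; l(11)→15·11+4≡13=n; u(20)→15·20+4≡18=s; d(3)→15·3+4≡23=x; e(4)→15·4+4≡12=m; d(3)→15·3+4≡23=x (all mod 26).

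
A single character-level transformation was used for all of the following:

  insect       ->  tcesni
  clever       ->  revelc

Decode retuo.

outer

The word is simply reversed.
Undoing it on retuo: then reverse → outer.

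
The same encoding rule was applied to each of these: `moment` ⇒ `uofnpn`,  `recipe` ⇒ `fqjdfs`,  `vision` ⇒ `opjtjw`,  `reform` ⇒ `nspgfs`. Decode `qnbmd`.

The output letters match the input read backwards, each shifted +1: moment reversed is tnemom. Read the word backwards and shift each letter +1.
Reversing it on qnbmd: shift back: q−1=p, n−1=m, b−1=a, m−1=l, d−1=c → pmalc; then reverse → clamp.

clamp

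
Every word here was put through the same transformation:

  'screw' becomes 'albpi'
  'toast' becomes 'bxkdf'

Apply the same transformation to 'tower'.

In screw: s→a is +8, c→l is +9, r→b is +10, e→p is +11 — the shift increases by 1 each position. The shift increases by 1 at each position, starting from +8: 8, 9, 10, ….
For tower: t+8=b, o+9=x, w+10=g, e+11=p, r+12=d.

bxgpd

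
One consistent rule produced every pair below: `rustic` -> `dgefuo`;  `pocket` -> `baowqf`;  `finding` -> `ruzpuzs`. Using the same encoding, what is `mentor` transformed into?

Compare letters: r→d is +12, u→g is +12, s→e is +12 — a constant shift. It's a constant shift of +12 (ROT12).
Applying it to mentor: m+12=y, e+12=q, n+12=z, t+12=f, o+12=a, r+12=d.

yqzfad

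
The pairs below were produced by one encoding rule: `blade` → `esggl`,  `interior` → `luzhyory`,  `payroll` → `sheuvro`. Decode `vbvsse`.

Shifts by position in blade: pos 0: b→e (+3), pos 1: l→s (+7), pos 2: a→g (+6), pos 3: d→g (+3), pos 4: e→l (+7) — repeating every 3. A repeating key of period 3 is used — shifts +3, +7, +6 over and over.
Reversing it on vbvsse: v−3=s, b−7=u, v−6=p, s−3=p, s−7=l, e−6=y.

supply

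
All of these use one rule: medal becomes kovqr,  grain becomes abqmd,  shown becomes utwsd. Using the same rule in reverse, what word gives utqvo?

shade

m(12)→k(10) and e(4)→o(14) fit y≡19x+16 (mod 26); the inverse of 19 mod 26 is 11. Treating letters as 0–25, the rule is x ↦ 19x + 16 (mod 26).
Undoing it on utqvo: u(20)→11·(20−16)≡18=s; t(19)→11·(19−16)≡7=h; q(16)→11·(16−16)≡0=a; v(21)→11·(21−16)≡3=d; o(14)→11·(14−16)≡4=e (all mod 26).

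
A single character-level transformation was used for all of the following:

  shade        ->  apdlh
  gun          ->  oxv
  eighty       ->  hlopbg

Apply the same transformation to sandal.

The shift depends on letter class: consonant s→a is +8, but vowel a→d is +3. Vowels shift forward by 3 and consonants shift forward by 8.
Applying it to sandal: s(cons)+8=a, a(vowel)+3=d, n(cons)+8=v, d(cons)+8=l, a(vowel)+3=d, l(cons)+8=t.

advldt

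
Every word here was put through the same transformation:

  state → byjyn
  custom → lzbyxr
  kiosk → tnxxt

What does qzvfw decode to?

human

Shifts by position in state: pos 0: s→b (+9), pos 1: t→y (+5), pos 2: a→j (+9), pos 3: t→y (+5) — repeating every 2. It's a Vigenère-style cipher with numeric key [9,5]: position i shifts by key[i mod 2].
Decoding qzvfw: q−9=h, z−5=u, v−9=m, f−5=a, w−9=n.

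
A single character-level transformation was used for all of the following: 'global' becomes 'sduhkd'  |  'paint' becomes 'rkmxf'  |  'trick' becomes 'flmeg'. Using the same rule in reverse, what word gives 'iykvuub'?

seafood

g(6)→s(18) and l(11)→d(3) fit y≡23x+10 (mod 26); the inverse of 23 mod 26 is 17. Each letter's alphabet position (a=0..z=25) is mapped through 23·x+10 mod 26 — an affine cipher.
Undoing it on iykvuub: i(8)→17·(8−10)≡18=s; y(24)→17·(24−10)≡4=e; k(10)→17·(10−10)≡0=a; v(21)→17·(21−10)≡5=f; u(20)→17·(20−10)≡14=o; u(20)→17·(20−10)≡14=o; b(1)→17·(1−10)≡3=d (all mod 26).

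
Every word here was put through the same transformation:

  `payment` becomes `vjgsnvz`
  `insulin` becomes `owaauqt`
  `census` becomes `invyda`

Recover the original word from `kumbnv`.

It's a Vigenère-style cipher with numeric key [6,9,8]: position i shifts by key[i mod 3].
Decoding kumbnv: k−6=e, u−9=l, m−8=e, b−6=v, n−9=e, v−8=n.

eleven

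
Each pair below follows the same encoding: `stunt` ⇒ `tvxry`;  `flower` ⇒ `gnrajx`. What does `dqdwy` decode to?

In stunt: s→t is +1, t→v is +2, u→x is +3, n→r is +4 — the shift increases by 1 each position. Each letter shifts forward by (position + 1), i.e. 1, 2, 3, … — the shift grows by one for each successive letter.
Decoding dqdwy: d−1=c, q−2=o, d−3=a, w−4=s, y−5=t.

coast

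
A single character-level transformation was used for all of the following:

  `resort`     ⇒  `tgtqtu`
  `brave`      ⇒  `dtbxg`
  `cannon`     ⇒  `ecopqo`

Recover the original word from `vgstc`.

Shifts by position in resort: pos 0: r→t (+2), pos 1: e→g (+2), pos 2: s→t (+1), pos 3: o→q (+2), pos 4: r→t (+2), pos 5: t→u (+1) — repeating every 3. It's a Vigenère-style cipher with numeric key [2,2,1]: position i shifts by key[i mod 3].
Decoding vgstc: v−2=t, g−2=e, s−1=r, t−2=r, c−2=a.

terra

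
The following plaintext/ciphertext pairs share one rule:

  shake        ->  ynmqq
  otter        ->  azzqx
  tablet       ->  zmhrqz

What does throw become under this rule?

znxac

The shift depends on letter class: consonant s→y is +6, but vowel a→m is +12. The rule splits by letter class: vowels +12, consonants +6.
For throw: t(cons)+6=z, h(cons)+6=n, r(cons)+6=x, o(vowel)+12=a, w(cons)+6=c.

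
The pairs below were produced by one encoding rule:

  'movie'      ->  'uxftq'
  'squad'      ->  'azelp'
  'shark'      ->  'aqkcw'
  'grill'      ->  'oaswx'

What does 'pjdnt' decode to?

In movie: m→u is +8, o→x is +9, v→f is +10, i→t is +11 — the shift increases by 1 each position. Letter i (0-indexed) is shifted by i+8, so successive shifts are 8, 9, 10, ….
Decoding pjdnt: p−8=h, j−9=a, d−10=t, n−11=c, t−12=h.

hatch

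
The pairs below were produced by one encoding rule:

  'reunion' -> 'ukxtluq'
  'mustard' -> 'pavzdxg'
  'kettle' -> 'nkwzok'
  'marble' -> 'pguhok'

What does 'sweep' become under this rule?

It's a Vigenère-style cipher with numeric key [3,6]: position i shifts by key[i mod 2].
On sweep: s+3=v, w+6=c, e+3=h, e+6=k, p+3=s.

vchks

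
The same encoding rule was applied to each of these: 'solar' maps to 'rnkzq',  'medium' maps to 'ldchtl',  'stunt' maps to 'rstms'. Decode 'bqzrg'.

crash

Compare letters: s→r is +25, o→n is +25, l→k is +25 — a constant shift. This is a Caesar cipher with shift 25.
Reversing it on bqzrg: b−25=c, q−25=r, z−25=a, r−25=s, g−25=h.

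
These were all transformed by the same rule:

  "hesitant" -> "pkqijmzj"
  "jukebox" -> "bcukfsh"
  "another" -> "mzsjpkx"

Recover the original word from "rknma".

delay

h(7)→p(15) and e(4)→k(10) fit y≡19x+12 (mod 26); the inverse of 19 mod 26 is 11. Each letter's alphabet position (a=0..z=25) is mapped through 19·x+12 mod 26 — an affine cipher.
Reversing it on rknma: r(17)→11·(17−12)≡3=d; k(10)→11·(10−12)≡4=e; n(13)→11·(13−12)≡11=l; m(12)→11·(12−12)≡0=a; a(0)→11·(0−12)≡24=y (all mod 26).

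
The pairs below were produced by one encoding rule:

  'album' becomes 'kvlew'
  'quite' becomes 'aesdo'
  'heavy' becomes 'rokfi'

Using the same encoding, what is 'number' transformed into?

Compare letters: a→k is +10, l→v is +10, b→l is +10 — a constant shift. It's a constant shift of +10 (ROT10).
For number: n+10=x, u+10=e, m+10=w, b+10=l, e+10=o, r+10=b.

xewlob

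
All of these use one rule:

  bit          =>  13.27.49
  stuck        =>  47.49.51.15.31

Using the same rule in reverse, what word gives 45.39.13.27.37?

robin

b(#2)→13 and i(#9)→27: differences scale by 2, so n = 2·pos + 9. The formula is n = 2×(alphabet index, a=1) + 9.
Decoding 45.39.13.27.37: 45→(45−9)÷2=18=r, 39→(39−9)÷2=15=o, 13→(13−9)÷2=2=b, 27→(27−9)÷2=9=i, 37→(37−9)÷2=14=n.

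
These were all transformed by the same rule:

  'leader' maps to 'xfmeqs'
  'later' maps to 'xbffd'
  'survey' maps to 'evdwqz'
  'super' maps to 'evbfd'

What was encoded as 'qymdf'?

exact

Shifts by position in leader: pos 0: l→x (+12), pos 1: e→f (+1), pos 2: a→m (+12), pos 3: d→e (+1) — repeating every 2. The shifts repeat in a cycle of length 2: positions 0,1,… shift by +12, +1, then the pattern repeats.
Undoing it on qymdf: q−12=e, y−1=x, m−12=a, d−1=c, f−12=t.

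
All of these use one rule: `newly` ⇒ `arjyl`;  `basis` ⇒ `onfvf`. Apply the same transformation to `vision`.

Compare letters: n→a is +13, e→r is +13, w→j is +13 — a constant shift. It's a constant shift of +13 (ROT13).
For vision: v+13=i, i+13=v, s+13=f, i+13=v, o+13=b, n+13=a.

ivfvba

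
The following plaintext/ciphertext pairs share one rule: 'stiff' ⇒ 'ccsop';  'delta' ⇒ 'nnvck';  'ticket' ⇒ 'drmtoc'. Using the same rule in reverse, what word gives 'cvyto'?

smoke

Shifts by position in stiff: pos 0: s→c (+10), pos 1: t→c (+9), pos 2: i→s (+10), pos 3: f→o (+9) — repeating every 2. The shifts repeat in a cycle of length 2: positions 0,1,… shift by +10, +9, then the pattern repeats.
Undoing it on cvyto: c−10=s, v−9=m, y−10=o, t−9=k, o−10=e.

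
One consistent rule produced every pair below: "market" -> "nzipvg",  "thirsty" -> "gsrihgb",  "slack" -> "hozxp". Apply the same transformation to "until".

fmgro

Each letter is replaced by its mirror in the alphabet: a↔z, b↔y, c↔x, and so on (the Atbash cipher).
For until: u↔f, n↔m, t↔g, i↔r, l↔o.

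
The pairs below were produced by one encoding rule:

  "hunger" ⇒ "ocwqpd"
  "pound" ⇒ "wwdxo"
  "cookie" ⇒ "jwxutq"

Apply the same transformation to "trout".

azxee

Letter i (0-indexed) is shifted by i+7, so successive shifts are 7, 8, 9, ….
For trout: t+7=a, r+8=z, o+9=x, u+10=e, t+11=e.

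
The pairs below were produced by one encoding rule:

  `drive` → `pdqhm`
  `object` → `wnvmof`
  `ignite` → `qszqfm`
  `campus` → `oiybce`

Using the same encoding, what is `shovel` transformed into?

The shift depends on letter class: consonant d→p is +12, but vowel i→q is +8. Vowels shift forward by 8 and consonants shift forward by 12.
On shovel: s(cons)+12=e, h(cons)+12=t, o(vowel)+8=w, v(cons)+12=h, e(vowel)+8=m, l(cons)+12=x.

etwhmx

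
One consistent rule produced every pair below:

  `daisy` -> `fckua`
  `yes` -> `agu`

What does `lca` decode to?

jay

Compare letters: d→f is +2, a→c is +2, i→k is +2 — a constant shift. Every letter moves 2 places later in the alphabet, wrapping around z→a.
Reversing it on lca: l−2=j, c−2=a, a−2=y.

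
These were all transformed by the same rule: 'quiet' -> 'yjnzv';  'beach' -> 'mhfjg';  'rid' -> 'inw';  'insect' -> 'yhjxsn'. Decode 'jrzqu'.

The output letters match the input read backwards, each shifted +5: quiet reversed is teiuq. Read the word backwards and shift each letter +5.
Reversing it on jrzqu: shift back: j−5=e, r−5=m, z−5=u, q−5=l, u−5=p → emulp; then reverse → plume.

plume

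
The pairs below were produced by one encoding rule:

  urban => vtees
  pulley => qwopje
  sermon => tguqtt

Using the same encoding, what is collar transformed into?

In urban: u→v is +1, r→t is +2, b→e is +3, a→e is +4 — the shift increases by 1 each position. Letter i (0-indexed) is shifted by i+1, so successive shifts are 1, 2, 3, ….
On collar: c+1=d, o+2=q, l+3=o, l+4=p, a+5=f, r+6=x.

dqopfx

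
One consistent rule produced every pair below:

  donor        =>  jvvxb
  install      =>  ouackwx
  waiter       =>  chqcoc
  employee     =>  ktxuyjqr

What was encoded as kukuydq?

The shift increases by 1 at each position, starting from +6: 6, 7, 8, ….
Decoding kukuydq: k−6=e, u−7=n, k−8=c, u−9=l, y−10=o, d−11=s, q−12=e.

enclose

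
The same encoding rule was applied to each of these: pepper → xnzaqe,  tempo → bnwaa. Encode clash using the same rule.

kukdt

Letter i (0-indexed) is shifted by i+8, so successive shifts are 8, 9, 10, ….
Applying it to clash: c+8=k, l+9=u, a+10=k, s+11=d, h+12=t.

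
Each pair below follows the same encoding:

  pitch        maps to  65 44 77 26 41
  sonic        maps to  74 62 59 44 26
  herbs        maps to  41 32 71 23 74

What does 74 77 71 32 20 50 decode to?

streak

p(#16)→65 and i(#9)→44: differences scale by 3, so n = 3·pos + 17. The formula is n = 3×(alphabet index, a=1) + 17.
Reversing it on 74 77 71 32 20 50: 74→(74−17)÷3=19=s, 77→(77−17)÷3=20=t, 71→(71−17)÷3=18=r, 32→(32−17)÷3=5=e, 20→(20−17)÷3=1=a, 50→(50−17)÷3=11=k.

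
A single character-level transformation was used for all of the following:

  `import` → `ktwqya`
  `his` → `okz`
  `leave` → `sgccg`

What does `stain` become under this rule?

zacku

The shift depends on letter class: consonant m→t is +7, but vowel i→k is +2. Two shifts are in play — +2 for a/e/i/o/u, +7 for every other letter.
For stain: s(cons)+7=z, t(cons)+7=a, a(vowel)+2=c, i(vowel)+2=k, n(cons)+7=u.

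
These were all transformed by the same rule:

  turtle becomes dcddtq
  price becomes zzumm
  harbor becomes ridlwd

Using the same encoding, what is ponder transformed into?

Shifts by position in turtle: pos 0: t→d (+10), pos 1: u→c (+8), pos 2: r→d (+12), pos 3: t→d (+10), pos 4: l→t (+8), pos 5: e→q (+12) — repeating every 3. A repeating key of period 3 is used — shifts +10, +8, +12 over and over.
On ponder: p+10=z, o+8=w, n+12=z, d+10=n, e+8=m, r+12=d.

zwznmd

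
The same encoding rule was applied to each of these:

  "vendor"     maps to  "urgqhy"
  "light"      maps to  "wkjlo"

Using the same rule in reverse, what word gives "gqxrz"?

The output letters match the input read backwards, each shifted +3: vendor reversed is rodnev. Read the word backwards and shift each letter +3.
Decoding gqxrz: shift back: g−3=d, q−3=n, x−3=u, r−3=o, z−3=w → dnuow; then reverse → wound.

wound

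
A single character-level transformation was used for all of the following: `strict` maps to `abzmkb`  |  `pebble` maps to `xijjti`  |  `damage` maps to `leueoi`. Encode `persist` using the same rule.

xizamab

The shift depends on letter class: consonant s→a is +8, but vowel i→m is +4. The rule splits by letter class: vowels +4, consonants +8.
Applying it to persist: p(cons)+8=x, e(vowel)+4=i, r(cons)+8=z, s(cons)+8=a, i(vowel)+4=m, s(cons)+8=a, t(cons)+8=b.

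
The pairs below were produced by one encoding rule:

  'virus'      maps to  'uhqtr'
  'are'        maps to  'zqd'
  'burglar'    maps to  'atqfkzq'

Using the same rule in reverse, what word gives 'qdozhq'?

Compare letters: v→u is +25, i→h is +25, r→q is +25 — a constant shift. Each letter is shifted forward by 25 in the alphabet (a Caesar shift of +25).
Decoding qdozhq: q−25=r, d−25=e, o−25=p, z−25=a, h−25=i, q−25=r.

repair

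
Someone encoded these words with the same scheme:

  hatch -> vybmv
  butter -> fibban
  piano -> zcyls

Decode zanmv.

perch

h(7)→v(21) and a(0)→y(24) fit y≡7x+24 (mod 26); the inverse of 7 mod 26 is 15. Treating letters as 0–25, the rule is x ↦ 7x + 24 (mod 26).
Undoing it on zanmv: z(25)→15·(25−24)≡15=p; a(0)→15·(0−24)≡4=e; n(13)→15·(13−24)≡17=r; m(12)→15·(12−24)≡2=c; v(21)→15·(21−24)≡7=h (all mod 26).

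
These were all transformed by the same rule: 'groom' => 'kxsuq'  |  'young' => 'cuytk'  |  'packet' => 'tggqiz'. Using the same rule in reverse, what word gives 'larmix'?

hunger

Shifts by position in groom: pos 0: g→k (+4), pos 1: r→x (+6), pos 2: o→s (+4), pos 3: o→u (+6) — repeating every 2. A repeating key of period 2 is used — shifts +4, +6 over and over.
Undoing it on larmix: l−4=h, a−6=u, r−4=n, m−6=g, i−4=e, x−6=r.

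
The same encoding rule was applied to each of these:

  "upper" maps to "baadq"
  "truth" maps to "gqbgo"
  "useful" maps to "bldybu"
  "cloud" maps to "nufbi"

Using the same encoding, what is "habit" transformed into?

oxsjg

Treating letters as 0–25, the rule is x ↦ 21x + 23 (mod 26).
On habit: h(7)→21·7+23≡14=o; a(0)→21·0+23≡23=x; b(1)→21·1+23≡18=s; i(8)→21·8+23≡9=j; t(19)→21·19+23≡6=g (all mod 26).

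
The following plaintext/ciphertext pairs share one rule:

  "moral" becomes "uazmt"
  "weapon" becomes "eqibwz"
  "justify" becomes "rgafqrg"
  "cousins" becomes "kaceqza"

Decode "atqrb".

Shifts by position in moral: pos 0: m→u (+8), pos 1: o→a (+12), pos 2: r→z (+8), pos 3: a→m (+12) — repeating every 2. A repeating key of period 2 is used — shifts +8, +12 over and over.
Undoing it on atqrb: a−8=s, t−12=h, q−8=i, r−12=f, b−8=t.

shift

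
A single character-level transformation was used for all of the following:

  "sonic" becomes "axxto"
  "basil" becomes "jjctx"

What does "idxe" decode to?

In sonic: s→a is +8, o→x is +9, n→x is +10, i→t is +11 — the shift increases by 1 each position. Each letter shifts forward by (position + 8), i.e. 8, 9, 10, … — the shift grows by one for each successive letter.
Decoding idxe: i−8=a, d−9=u, x−10=n, e−11=t.

aunt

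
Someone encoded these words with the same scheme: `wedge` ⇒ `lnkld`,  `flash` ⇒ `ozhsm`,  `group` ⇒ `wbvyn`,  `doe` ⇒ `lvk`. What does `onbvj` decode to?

cough

The output letters match the input read backwards, each shifted +7: wedge reversed is egdew. Read the word backwards and shift each letter +7.
Undoing it on onbvj: shift back: o−7=h, n−7=g, b−7=u, v−7=o, j−7=c → hguoc; then reverse → cough.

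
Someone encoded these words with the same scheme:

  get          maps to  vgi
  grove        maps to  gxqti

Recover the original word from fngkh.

field

The word is reversed, then every letter is shifted forward by 2.
Decoding fngkh: shift back: f−2=d, n−2=l, g−2=e, k−2=i, h−2=f → dleif; then reverse → field.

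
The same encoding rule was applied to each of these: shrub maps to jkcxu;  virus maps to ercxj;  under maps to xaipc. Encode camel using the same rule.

Each letter's alphabet position (a=0..z=25) is mapped through 7·x+13 mod 26 — an affine cipher.
For camel: c(2)→7·2+13≡1=b; a(0)→7·0+13≡13=n; m(12)→7·12+13≡19=t; e(4)→7·4+13≡15=p; l(11)→7·11+13≡12=m (all mod 26).

bntpm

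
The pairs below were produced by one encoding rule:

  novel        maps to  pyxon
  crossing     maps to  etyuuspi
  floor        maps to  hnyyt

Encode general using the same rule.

Vowels shift forward by 10 and consonants shift forward by 2.
Applying it to general: g(cons)+2=i, e(vowel)+10=o, n(cons)+2=p, e(vowel)+10=o, r(cons)+2=t, a(vowel)+10=k, l(cons)+2=n.

iopotkn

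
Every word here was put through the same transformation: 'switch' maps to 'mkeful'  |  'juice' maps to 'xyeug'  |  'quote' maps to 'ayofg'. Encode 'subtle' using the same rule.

Each letter's alphabet position (a=0..z=25) is mapped through 19·x+8 mod 26 — an affine cipher.
For subtle: s(18)→19·18+8≡12=m; u(20)→19·20+8≡24=y; b(1)→19·1+8≡1=b; t(19)→19·19+8≡5=f; l(11)→19·11+8≡9=j; e(4)→19·4+8≡6=g (all mod 26).

mybfjg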